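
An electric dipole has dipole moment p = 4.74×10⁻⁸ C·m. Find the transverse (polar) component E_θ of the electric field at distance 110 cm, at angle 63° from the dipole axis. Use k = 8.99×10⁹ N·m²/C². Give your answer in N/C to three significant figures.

E_θ ≈ 285 N/C

For a dipole, E_θ = (kp sinθ)/r³.
kp/r³ = (8.99×10⁹)(4.74×10⁻⁸)/(1.10)³ = 320.2 N/C.
E_θ = 320.2·sin63° = 285.3 N/C.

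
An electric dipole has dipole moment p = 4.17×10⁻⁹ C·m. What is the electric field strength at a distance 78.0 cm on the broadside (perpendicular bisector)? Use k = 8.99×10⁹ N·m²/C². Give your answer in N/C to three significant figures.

On the perpendicular bisector E = kp/r³ (half the axial value at the same distance).
E = (8.99×10⁹)(4.17×10⁻⁹) / (0.780)³ = 79.00 N/C.

E ≈ 79.0 N/C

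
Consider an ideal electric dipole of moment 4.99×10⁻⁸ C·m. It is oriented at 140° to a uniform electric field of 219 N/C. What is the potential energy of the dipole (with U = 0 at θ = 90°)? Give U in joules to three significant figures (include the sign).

U ≈ 8.37×10⁻⁶ J

U = −p·E = −pE cosθ.
U = −(4.99×10⁻⁸)(219)·cos140° = 8.371×10⁻⁶ J.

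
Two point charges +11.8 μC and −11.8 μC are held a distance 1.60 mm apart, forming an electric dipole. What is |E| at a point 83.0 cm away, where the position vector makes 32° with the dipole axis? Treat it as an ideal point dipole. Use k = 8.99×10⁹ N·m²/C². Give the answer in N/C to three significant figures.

Dipole moment p = qd = (1.18×10⁻⁵ C)(0.00160 m) = 1.888×10⁻⁸ C·m.
At angle θ the dipole field magnitude is E = (kp/r³)·√(1 + 3cos²θ).
kp/r³ = (8.99×10⁹)(1.888×10⁻⁸) / (0.830)³ = 296.8 N/C.
√(1 + 3cos²32°) = √(1 + 3·0.7192) = √3.1576 ≈ 1.7770.
E ≈ 296.8 × 1.777 = 527.5 N/C.

E ≈ 527 N/C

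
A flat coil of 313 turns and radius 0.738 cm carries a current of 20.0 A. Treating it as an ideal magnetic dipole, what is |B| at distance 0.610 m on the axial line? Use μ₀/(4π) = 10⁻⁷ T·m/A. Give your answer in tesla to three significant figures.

m = NIA = NIπa² = 313·(20.0)·π·(0.00738)² = 1.071 A·m².
On axis B = (μ₀/4π)·2m/r³.
B = 2·(10⁻⁷)·(1.071) / (0.610)³ = 9.437×10⁻⁷ T.

B ≈ 9.44×10⁻⁷ T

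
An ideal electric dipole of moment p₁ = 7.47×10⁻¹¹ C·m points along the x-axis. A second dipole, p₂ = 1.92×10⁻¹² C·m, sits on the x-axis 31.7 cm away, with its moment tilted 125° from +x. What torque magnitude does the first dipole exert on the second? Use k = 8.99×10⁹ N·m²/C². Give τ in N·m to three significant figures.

The second dipole sits on the axis of the first, so the field there is axial: E₁ = 2kp₁/r³ along +x.
E₁ = 2(8.99×10⁹)(7.47×10⁻¹¹)/(0.317)³ = 42.16 N/C.
Torque on the second dipole: τ = p₂ E₁ sinθ.
τ = (1.92×10⁻¹²)(42.16)·sin125° = 6.631×10⁻¹¹ N·m.

τ ≈ 6.63×10⁻¹¹ N·m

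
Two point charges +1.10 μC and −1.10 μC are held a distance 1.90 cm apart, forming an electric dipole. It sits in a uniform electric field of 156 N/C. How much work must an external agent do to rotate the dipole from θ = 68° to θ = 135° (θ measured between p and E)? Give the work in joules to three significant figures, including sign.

W ≈ 3.53×10⁻⁶ J

Dipole moment p = qd = (1.10×10⁻⁶ C)(0.0190 m) = 2.09×10⁻⁸ C·m.
W_ext = ΔU = U(θ₂) − U(θ₁) = −pE cosθ₂ − (−pE cosθ₁) = pE(cosθ₁ − cosθ₂).
W = (2.09×10⁻⁸)(156)·(cos68° − cos135°) = (3.260×10⁻⁶)·(+1.0817) = 3.527×10⁻⁶ J.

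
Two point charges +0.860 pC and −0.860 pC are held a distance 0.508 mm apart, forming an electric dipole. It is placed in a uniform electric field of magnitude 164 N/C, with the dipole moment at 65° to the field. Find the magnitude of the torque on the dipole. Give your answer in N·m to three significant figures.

τ ≈ 6.49×10⁻¹⁴ N·m

Dipole moment p = qd = (8.60×10⁻¹³ C)(5.08×10⁻⁴ m) = 4.369×10⁻¹⁶ C·m.
Torque on an electric dipole: τ = pE sinθ.
τ = (4.369×10⁻¹⁶)(164)·sin65° = 6.494×10⁻¹⁴ N·m.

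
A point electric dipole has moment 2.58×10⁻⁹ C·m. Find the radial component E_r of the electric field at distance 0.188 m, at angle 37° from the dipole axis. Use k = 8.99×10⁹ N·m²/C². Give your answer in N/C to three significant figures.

E_r ≈ 5580 N/C

For a dipole, E_r = (2kp cosθ)/r³.
kp/r³ = (8.99×10⁹)(2.58×10⁻⁹)/(0.188)³ = 3491 N/C.
E_r = 2·3491·cos37° = 5576 N/C.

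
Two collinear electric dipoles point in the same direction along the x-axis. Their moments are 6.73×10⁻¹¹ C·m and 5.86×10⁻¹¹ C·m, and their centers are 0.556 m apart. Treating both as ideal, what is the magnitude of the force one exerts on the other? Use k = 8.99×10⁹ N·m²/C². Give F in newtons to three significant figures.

F ≈ 2.23×10⁻⁹ N

On-axis field of dipole 1 at distance r: E = 2kp₁/r³. Force on dipole 2 is F = p₂·dE/dr (gradient along axis).
dE/dr = −6kp₁/r⁴, so |F| = 6kp₁p₂/r⁴ (attractive for aligned moments).
F = 6(8.99×10⁹)(6.73×10⁻¹¹)(5.86×10⁻¹¹)/(0.556)⁴ = 2.226×10⁻⁹ N.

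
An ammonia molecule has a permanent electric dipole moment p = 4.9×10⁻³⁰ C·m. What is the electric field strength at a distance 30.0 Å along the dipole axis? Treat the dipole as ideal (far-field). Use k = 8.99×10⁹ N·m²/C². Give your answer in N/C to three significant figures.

On the dipole axis E = 2kp/r³.
E = 2·(8.99×10⁹)(4.90×10⁻³⁰) / (3.00×10⁻⁹)³ = 3.263×10⁶ N/C.

E ≈ 3.26×10⁶ N/C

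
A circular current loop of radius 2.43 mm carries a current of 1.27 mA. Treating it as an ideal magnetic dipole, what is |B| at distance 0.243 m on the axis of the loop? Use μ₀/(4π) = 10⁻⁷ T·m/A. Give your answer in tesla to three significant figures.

B ≈ 3.28×10⁻¹³ T

Magnetic moment m = IA = Iπa² = (0.00127)·π·(0.00243)² = 2.356×10⁻⁸ A·m².
On axis B = (μ₀/4π)·2m/r³.
B = 2·(10⁻⁷)·(2.356×10⁻⁸) / (0.243)³ = 3.284×10⁻¹³ T.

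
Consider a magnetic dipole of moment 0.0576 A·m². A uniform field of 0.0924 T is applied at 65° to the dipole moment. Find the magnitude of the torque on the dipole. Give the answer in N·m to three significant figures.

Torque on a magnetic dipole: τ = mB sinθ.
τ = (0.0576)(0.0924)·sin65° = 0.004824 N·m.

τ ≈ 0.00482 N·m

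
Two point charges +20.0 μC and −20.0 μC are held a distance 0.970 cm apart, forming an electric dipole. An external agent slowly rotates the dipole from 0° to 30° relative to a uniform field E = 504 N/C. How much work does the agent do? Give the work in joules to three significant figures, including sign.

Dipole moment p = qd = (2.00×10⁻⁵ C)(0.00970 m) = 1.94×10⁻⁷ C·m.
W_ext = ΔU = U(θ₂) − U(θ₁) = −pE cosθ₂ − (−pE cosθ₁) = pE(cosθ₁ − cosθ₂).
W = (1.94×10⁻⁷)(504)·(cos0° − cos30°) = (9.778×10⁻⁵)·(+0.1340) = 1.310×10⁻⁵ J.

W ≈ 1.31×10⁻⁵ J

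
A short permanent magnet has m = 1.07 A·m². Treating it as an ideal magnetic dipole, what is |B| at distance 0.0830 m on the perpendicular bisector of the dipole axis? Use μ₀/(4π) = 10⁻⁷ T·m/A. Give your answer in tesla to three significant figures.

B ≈ 1.87×10⁻⁴ T

In the equatorial plane B = (μ₀/4π)·m/r³ (half the axial value).
B = (10⁻⁷)·(1.07) / (0.0830)³ = 1.871×10⁻⁴ T.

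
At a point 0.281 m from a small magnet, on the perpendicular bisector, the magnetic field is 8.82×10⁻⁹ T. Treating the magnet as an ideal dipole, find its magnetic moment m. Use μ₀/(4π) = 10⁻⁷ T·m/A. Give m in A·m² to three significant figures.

In the equatorial plane B = (μ₀/4π)·m/r³, so m = Br³·4π/(μ₀).
m = (8.82×10⁻⁹)·(0.281)³ / (10⁻⁷) = 0.001957 A·m².

m ≈ 0.00196 A·m²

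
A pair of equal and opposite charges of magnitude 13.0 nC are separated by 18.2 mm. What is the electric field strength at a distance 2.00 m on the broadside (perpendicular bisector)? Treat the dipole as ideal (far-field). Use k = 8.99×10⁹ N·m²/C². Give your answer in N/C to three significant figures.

Dipole moment p = qd = (1.30×10⁻⁸ C)(0.0182 m) = 2.366×10⁻¹⁰ C·m.
On the perpendicular bisector E = kp/r³ (half the axial value at the same distance).
E = (8.99×10⁹)(2.366×10⁻¹⁰) / (2.00)³ = 0.2659 N/C.

E ≈ 0.266 N/C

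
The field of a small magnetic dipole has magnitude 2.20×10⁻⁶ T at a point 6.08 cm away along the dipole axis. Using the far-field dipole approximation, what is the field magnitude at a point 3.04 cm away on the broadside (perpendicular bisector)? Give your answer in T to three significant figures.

B ≈ 8.80×10⁻⁶ T

Dipole fields scale as 1/r³ in the far field.
The axial field is twice the equatorial field at the same r, so the geometry factor is 1/2.
B₂ = B₁ · (1/2) · (r₁/r₂)³ = 2.20×10⁻⁶ · 0.5 · (6.08/3.04)³.
(r₁/r₂)³ = (2)³ = 8.
B₂ ≈ 8.800×10⁻⁶ T.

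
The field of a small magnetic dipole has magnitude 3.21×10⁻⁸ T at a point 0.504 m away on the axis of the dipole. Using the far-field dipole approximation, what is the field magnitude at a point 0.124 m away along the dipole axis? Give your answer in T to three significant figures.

Dipole fields scale as 1/r³ in the far field; the geometry is the same at both points.
B₂ = B₁ · (r₁/r₂)³ = 3.21×10⁻⁸ · (0.504/0.124)³.
(r₁/r₂)³ = (4.065)³ = 67.15.
B₂ ≈ 2.155×10⁻⁶ T.

B ≈ 2.16×10⁻⁶ T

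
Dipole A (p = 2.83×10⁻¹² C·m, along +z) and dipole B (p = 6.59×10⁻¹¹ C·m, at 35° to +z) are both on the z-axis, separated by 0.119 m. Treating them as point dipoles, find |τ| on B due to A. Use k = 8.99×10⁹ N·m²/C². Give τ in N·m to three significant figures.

τ ≈ 1.14×10⁻⁹ N·m

The second dipole sits on the axis of the first, so the field there is axial: E₁ = 2kp₁/r³ along +z.
E₁ = 2(8.99×10⁹)(2.83×10⁻¹²)/(0.119)³ = 30.20 N/C.
Torque on the second dipole: τ = p₂ E₁ sinθ.
τ = (6.59×10⁻¹¹)(30.20)·sin35° = 1.141×10⁻⁹ N·m.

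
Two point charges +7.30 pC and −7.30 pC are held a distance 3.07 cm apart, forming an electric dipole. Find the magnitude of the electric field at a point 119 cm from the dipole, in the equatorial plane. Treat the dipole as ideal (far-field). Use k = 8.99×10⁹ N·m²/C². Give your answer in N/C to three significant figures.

Dipole moment p = qd = (7.30×10⁻¹² C)(0.0307 m) = 2.241×10⁻¹³ C·m.
In the equatorial plane E = kp/r³.
E = (8.99×10⁹)(2.241×10⁻¹³) / (1.19)³ = 0.001196 N/C.

E ≈ 0.00120 N/C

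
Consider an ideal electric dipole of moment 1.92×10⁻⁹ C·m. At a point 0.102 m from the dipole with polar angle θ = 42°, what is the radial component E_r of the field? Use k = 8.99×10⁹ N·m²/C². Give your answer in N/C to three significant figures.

E_r ≈ 2.42×10⁴ N/C

For a dipole, E_r = (2kp cosθ)/r³.
kp/r³ = (8.99×10⁹)(1.92×10⁻⁹)/(0.102)³ = 1.627×10⁴ N/C.
E_r = 2·1.627×10⁴·cos42° = 2.417×10⁴ N/C.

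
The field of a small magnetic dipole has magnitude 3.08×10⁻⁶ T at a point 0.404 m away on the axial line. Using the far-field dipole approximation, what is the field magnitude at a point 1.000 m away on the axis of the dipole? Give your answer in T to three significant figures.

Dipole fields scale as 1/r³ in the far field; the geometry is the same at both points.
B₂ = B₁ · (r₁/r₂)³ = 3.08×10⁻⁶ · (0.404/1.000)³.
(r₁/r₂)³ = (0.404)³ = 0.06594.
B₂ ≈ 2.031×10⁻⁷ T.

B ≈ 2.03×10⁻⁷ T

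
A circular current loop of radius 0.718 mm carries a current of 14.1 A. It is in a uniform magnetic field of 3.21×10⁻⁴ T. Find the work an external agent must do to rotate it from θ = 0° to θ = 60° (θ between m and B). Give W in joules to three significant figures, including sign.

Magnetic moment m = IA = Iπa² = (14.1)·π·(7.18×10⁻⁴)² = 2.284×10⁻⁵ A·m².
W_ext = ΔU = −mB cosθ₂ + mB cosθ₁ = mB(cosθ₁ − cosθ₂).
W = (2.284×10⁻⁵)(3.21×10⁻⁴)·(cos0° − cos60°) = (7.332×10⁻⁹)·(+0.5000) = 3.666×10⁻⁹ J.

W ≈ 3.67×10⁻⁹ J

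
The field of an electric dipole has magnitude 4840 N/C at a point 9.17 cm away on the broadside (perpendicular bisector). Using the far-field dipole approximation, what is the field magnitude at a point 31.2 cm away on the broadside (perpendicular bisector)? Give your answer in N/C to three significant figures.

Dipole fields scale as 1/r³ in the far field; the geometry is the same at both points.
E₂ = E₁ · (r₁/r₂)³ = 4840 · (9.17/31.2)³.
(r₁/r₂)³ = (0.2939)³ = 0.02539.
E₂ ≈ 122.9 N/C.

E ≈ 123 N/C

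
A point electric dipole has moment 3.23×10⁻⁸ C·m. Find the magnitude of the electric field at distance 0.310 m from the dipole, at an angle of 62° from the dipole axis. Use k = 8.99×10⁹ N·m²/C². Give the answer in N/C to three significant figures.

At angle θ the dipole field magnitude is E = (kp/r³)·√(1 + 3cos²θ).
kp/r³ = (8.99×10⁹)(3.23×10⁻⁸) / (0.310)³ = 9747 N/C.
√(1 + 3cos²62°) = √(1 + 3·0.2204) = √1.6612 ≈ 1.2889.
E ≈ 9747 × 1.289 = 1.256×10⁴ N/C.

E ≈ 1.26×10⁴ N/C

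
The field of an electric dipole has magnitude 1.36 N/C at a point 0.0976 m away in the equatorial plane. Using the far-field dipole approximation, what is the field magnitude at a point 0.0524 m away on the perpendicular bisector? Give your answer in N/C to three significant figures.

Dipole fields scale as 1/r³ in the far field; the geometry is the same at both points.
E₂ = E₁ · (r₁/r₂)³ = 1.36 · (0.0976/0.0524)³.
(r₁/r₂)³ = (1.863)³ = 6.462.
E₂ ≈ 8.788 N/C.

E ≈ 8.79 N/C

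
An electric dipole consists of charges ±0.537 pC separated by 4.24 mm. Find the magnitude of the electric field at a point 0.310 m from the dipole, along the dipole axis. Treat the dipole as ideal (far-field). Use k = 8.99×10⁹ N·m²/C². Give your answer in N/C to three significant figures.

Dipole moment p = qd = (5.37×10⁻¹³ C)(0.00424 m) = 2.277×10⁻¹⁵ C·m.
On the dipole axis E = 2kp/r³.
E = 2·(8.99×10⁹)(2.277×10⁻¹⁵) / (0.310)³ = 0.001374 N/C.

E ≈ 0.00137 N/C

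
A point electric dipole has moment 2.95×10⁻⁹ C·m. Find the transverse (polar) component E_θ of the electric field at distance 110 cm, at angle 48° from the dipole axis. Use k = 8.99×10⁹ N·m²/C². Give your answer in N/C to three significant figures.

For a dipole, E_θ = (kp sinθ)/r³.
kp/r³ = (8.99×10⁹)(2.95×10⁻⁹)/(1.10)³ = 19.93 N/C.
E_θ = 19.93·sin48° = 14.81 N/C.

E_θ ≈ 14.8 N/C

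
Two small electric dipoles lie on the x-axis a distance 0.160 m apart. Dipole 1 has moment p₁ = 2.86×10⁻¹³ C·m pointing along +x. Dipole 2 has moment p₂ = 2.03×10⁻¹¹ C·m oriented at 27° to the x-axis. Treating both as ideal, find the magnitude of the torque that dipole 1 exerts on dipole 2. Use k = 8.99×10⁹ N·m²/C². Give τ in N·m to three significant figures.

τ ≈ 1.16×10⁻¹¹ N·m

The second dipole sits on the axis of the first, so the field there is axial: E₁ = 2kp₁/r³ along +x.
E₁ = 2(8.99×10⁹)(2.86×10⁻¹³)/(0.160)³ = 1.255 N/C.
Torque on the second dipole: τ = p₂ E₁ sinθ.
τ = (2.03×10⁻¹¹)(1.255)·sin27° = 1.157×10⁻¹¹ N·m.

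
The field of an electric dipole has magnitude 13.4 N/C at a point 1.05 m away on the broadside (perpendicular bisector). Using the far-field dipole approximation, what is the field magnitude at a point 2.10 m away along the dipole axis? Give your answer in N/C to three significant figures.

E ≈ 3.35 N/C

Dipole fields scale as 1/r³ in the far field.
The axial field is twice the equatorial field at the same r, so the geometry factor is 2/1.
E₂ = E₁ · (2/1) · (r₁/r₂)³ = 13.4 · 2 · (1.05/2.10)³.
(r₁/r₂)³ = (0.5)³ = 0.125.
E₂ ≈ 3.350 N/C.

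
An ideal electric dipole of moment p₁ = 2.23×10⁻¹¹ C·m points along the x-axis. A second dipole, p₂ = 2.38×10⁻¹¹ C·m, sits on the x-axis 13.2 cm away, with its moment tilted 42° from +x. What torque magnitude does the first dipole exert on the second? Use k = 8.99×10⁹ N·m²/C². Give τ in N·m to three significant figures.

The second dipole sits on the axis of the first, so the field there is axial: E₁ = 2kp₁/r³ along +x.
E₁ = 2(8.99×10⁹)(2.23×10⁻¹¹)/(0.132)³ = 174.3 N/C.
Torque on the second dipole: τ = p₂ E₁ sinθ.
τ = (2.38×10⁻¹¹)(174.3)·sin42° = 2.776×10⁻⁹ N·m.

τ ≈ 2.78×10⁻⁹ N·m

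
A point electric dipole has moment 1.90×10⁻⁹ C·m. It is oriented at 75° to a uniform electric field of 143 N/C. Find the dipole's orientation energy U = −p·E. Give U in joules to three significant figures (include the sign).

U ≈ -7.03×10⁻⁸ J

U = −p·E = −pE cosθ.
U = −(1.90×10⁻⁹)(143)·cos75° = -7.032×10⁻⁸ J.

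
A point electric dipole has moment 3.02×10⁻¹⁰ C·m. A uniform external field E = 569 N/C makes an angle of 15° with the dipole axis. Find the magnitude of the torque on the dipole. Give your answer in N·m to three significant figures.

Torque on an electric dipole: τ = pE sinθ.
τ = (3.02×10⁻¹⁰)(569)·sin15° = 4.447×10⁻⁸ N·m.

τ ≈ 4.45×10⁻⁸ N·m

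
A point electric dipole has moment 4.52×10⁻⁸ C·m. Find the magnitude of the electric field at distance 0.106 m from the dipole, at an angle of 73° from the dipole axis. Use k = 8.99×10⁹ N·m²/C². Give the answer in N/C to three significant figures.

E ≈ 3.82×10⁵ N/C

At angle θ the dipole field magnitude is E = (kp/r³)·√(1 + 3cos²θ).
kp/r³ = (8.99×10⁹)(4.52×10⁻⁸) / (0.106)³ = 3.412×10⁵ N/C.
√(1 + 3cos²73°) = √(1 + 3·0.0855) = √1.2564 ≈ 1.1209.
E ≈ 3.412×10⁵ × 1.121 = 3.824×10⁵ N/C.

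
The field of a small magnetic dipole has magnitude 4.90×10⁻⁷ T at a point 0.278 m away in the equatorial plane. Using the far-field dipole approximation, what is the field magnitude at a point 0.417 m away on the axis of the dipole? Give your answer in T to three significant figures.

Dipole fields scale as 1/r³ in the far field.
The axial field is twice the equatorial field at the same r, so the geometry factor is 2/1.
B₂ = B₁ · (2/1) · (r₁/r₂)³ = 4.90×10⁻⁷ · 2 · (0.278/0.417)³.
(r₁/r₂)³ = (0.6667)³ = 0.2963.
B₂ ≈ 2.904×10⁻⁷ T.

B ≈ 2.90×10⁻⁷ T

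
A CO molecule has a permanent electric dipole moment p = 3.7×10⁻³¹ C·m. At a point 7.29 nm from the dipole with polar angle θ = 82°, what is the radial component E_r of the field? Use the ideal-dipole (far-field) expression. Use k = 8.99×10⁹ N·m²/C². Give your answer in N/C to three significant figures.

For a dipole, E_r = (2kp cosθ)/r³.
kp/r³ = (8.99×10⁹)(3.70×10⁻³¹)/(7.29×10⁻⁹)³ = 8586 N/C.
E_r = 2·8586·cos82° = 2390 N/C.

E_r ≈ 2390 N/C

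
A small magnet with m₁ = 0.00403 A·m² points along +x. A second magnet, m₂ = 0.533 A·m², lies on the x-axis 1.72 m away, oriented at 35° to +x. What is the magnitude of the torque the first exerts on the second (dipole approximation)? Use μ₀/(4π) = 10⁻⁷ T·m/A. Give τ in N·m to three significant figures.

τ ≈ 4.84×10⁻¹¹ N·m

Dipole B is on the axis of dipole A, so B₁ there is axial: B₁ = (μ₀/4π)·2m₁/r³ along +x.
B₁ = 2(10⁻⁷)(0.00403)/(1.72)³ = 1.584×10⁻¹⁰ T.
τ = m₂ B₁ sinθ.
τ = (0.533)(1.584×10⁻¹⁰)·sin35° = 4.842×10⁻¹¹ N·m.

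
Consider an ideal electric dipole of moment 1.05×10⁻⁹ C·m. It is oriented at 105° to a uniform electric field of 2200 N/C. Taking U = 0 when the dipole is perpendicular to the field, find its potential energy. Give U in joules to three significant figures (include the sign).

U ≈ 5.98×10⁻⁷ J

U = −p·E = −pE cosθ.
U = −(1.05×10⁻⁹)(2200)·cos105° = 5.979×10⁻⁷ J.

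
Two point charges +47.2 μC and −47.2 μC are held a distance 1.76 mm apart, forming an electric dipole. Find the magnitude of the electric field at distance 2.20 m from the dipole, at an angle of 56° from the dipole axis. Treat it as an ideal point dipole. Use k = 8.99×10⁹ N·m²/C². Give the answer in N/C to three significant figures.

E ≈ 97.6 N/C

Dipole moment p = qd = (4.72×10⁻⁵ C)(0.00176 m) = 8.307×10⁻⁸ C·m.
At angle θ the dipole field magnitude is E = (kp/r³)·√(1 + 3cos²θ).
kp/r³ = (8.99×10⁹)(8.307×10⁻⁸) / (2.20)³ = 70.14 N/C.
√(1 + 3cos²56°) = √(1 + 3·0.3127) = √1.9381 ≈ 1.3922.
E ≈ 70.14 × 1.392 = 97.64 N/C.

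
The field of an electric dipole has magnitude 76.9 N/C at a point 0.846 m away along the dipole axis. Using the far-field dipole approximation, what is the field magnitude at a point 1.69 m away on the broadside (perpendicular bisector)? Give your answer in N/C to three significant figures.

E ≈ 4.82 N/C

Dipole fields scale as 1/r³ in the far field.
The axial field is twice the equatorial field at the same r, so the geometry factor is 1/2.
E₂ = E₁ · (1/2) · (r₁/r₂)³ = 76.9 · 0.5 · (0.846/1.69)³.
(r₁/r₂)³ = (0.5006)³ = 0.1254.
E₂ ≈ 4.823 N/C.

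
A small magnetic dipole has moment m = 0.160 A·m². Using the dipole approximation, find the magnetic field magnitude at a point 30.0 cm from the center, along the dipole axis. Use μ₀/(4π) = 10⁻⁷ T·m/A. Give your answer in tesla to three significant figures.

B ≈ 1.19×10⁻⁶ T

On axis B = (μ₀/4π)·2m/r³.
B = 2·(10⁻⁷)·(0.160) / (0.300)³ = 1.185×10⁻⁶ T.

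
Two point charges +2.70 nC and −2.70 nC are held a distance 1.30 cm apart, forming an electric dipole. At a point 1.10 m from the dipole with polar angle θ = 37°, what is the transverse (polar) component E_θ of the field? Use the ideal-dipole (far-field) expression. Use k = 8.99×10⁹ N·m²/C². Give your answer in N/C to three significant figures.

E_θ ≈ 0.143 N/C

Dipole moment p = qd = (2.70×10⁻⁹ C)(0.0130 m) = 3.51×10⁻¹¹ C·m.
For a dipole, E_θ = (kp sinθ)/r³.
kp/r³ = (8.99×10⁹)(3.51×10⁻¹¹)/(1.10)³ = 0.2371 N/C.
E_θ = 0.2371·sin37° = 0.1427 N/C.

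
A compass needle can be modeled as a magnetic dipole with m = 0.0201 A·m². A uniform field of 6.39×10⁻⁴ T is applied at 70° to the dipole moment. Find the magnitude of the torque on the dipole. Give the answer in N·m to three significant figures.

Torque on a magnetic dipole: τ = mB sinθ.
τ = (0.0201)(6.39×10⁻⁴)·sin70° = 1.207×10⁻⁵ N·m.

τ ≈ 1.21×10⁻⁵ N·m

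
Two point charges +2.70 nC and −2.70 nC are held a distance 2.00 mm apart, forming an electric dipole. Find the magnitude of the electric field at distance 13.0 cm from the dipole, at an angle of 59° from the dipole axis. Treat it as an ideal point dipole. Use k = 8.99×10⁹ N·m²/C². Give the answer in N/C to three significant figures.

Dipole moment p = qd = (2.70×10⁻⁹ C)(0.00200 m) = 5.40×10⁻¹² C·m.
At angle θ the dipole field magnitude is E = (kp/r³)·√(1 + 3cos²θ).
kp/r³ = (8.99×10⁹)(5.40×10⁻¹²) / (0.130)³ = 22.10 N/C.
√(1 + 3cos²59°) = √(1 + 3·0.2653) = √1.7958 ≈ 1.3401.
E ≈ 22.10 × 1.340 = 29.61 N/C.

E ≈ 29.6 N/C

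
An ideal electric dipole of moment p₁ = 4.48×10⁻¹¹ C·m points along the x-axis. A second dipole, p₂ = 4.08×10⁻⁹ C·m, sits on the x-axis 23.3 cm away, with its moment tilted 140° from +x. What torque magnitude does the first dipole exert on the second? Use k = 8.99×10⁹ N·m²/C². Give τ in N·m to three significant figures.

τ ≈ 1.67×10⁻⁷ N·m

The second dipole sits on the axis of the first, so the field there is axial: E₁ = 2kp₁/r³ along +x.
E₁ = 2(8.99×10⁹)(4.48×10⁻¹¹)/(0.233)³ = 63.68 N/C.
Torque on the second dipole: τ = p₂ E₁ sinθ.
τ = (4.08×10⁻⁹)(63.68)·sin140° = 1.670×10⁻⁷ N·m.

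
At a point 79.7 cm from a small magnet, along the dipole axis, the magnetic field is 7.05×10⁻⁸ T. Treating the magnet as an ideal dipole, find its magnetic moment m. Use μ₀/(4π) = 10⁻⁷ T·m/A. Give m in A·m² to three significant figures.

m ≈ 0.178 A·m²

On axis B = (μ₀/4π)·2m/r³, so m = Br³·4π/(μ₀·2).
m = (7.05×10⁻⁸)·(0.797)³ / (2·10⁻⁷) = 0.1785 A·m².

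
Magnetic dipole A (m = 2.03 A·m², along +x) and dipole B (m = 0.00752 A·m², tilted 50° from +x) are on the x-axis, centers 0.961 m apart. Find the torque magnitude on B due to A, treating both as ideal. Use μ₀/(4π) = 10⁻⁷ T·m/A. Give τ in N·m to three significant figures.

Dipole B is on the axis of dipole A, so B₁ there is axial: B₁ = (μ₀/4π)·2m₁/r³ along +x.
B₁ = 2(10⁻⁷)(2.03)/(0.961)³ = 4.575×10⁻⁷ T.
τ = m₂ B₁ sinθ.
τ = (0.00752)(4.575×10⁻⁷)·sin50° = 2.635×10⁻⁹ N·m.

τ ≈ 2.64×10⁻⁹ N·m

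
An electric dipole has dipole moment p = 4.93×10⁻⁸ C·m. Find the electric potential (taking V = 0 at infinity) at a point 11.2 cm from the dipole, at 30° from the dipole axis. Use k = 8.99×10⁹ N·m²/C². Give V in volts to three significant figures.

V ≈ 3.06×10⁴ V

The dipole potential is V = kp cosθ / r².
V = (8.99×10⁹)(4.93×10⁻⁸)·cos30° / (0.112)² = 3.060×10⁴ V.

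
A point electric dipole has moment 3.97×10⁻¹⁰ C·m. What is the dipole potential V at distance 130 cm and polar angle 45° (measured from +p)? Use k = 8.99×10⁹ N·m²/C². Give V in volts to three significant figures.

V ≈ 1.49 V

The dipole potential is V = kp cosθ / r².
V = (8.99×10⁹)(3.97×10⁻¹⁰)·cos45° / (1.30)² = 1.493 V.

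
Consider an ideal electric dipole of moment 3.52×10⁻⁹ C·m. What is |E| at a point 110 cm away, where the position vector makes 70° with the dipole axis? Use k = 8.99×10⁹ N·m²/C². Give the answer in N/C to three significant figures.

At angle θ the dipole field magnitude is E = (kp/r³)·√(1 + 3cos²θ).
kp/r³ = (8.99×10⁹)(3.52×10⁻⁹) / (1.10)³ = 23.78 N/C.
√(1 + 3cos²70°) = √(1 + 3·0.1170) = √1.3509 ≈ 1.1623.
E ≈ 23.78 × 1.162 = 27.63 N/C.

E ≈ 27.6 N/C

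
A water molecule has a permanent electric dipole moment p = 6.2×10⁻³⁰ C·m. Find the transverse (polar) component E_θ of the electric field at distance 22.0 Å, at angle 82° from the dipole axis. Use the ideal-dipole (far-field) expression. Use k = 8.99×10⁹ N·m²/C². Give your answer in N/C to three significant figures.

E_θ ≈ 5.18×10⁶ N/C

For a dipole, E_θ = (kp sinθ)/r³.
kp/r³ = (8.99×10⁹)(6.20×10⁻³⁰)/(2.20×10⁻⁹)³ = 5.235×10⁶ N/C.
E_θ = 5.235×10⁶·sin82° = 5.184×10⁶ N/C.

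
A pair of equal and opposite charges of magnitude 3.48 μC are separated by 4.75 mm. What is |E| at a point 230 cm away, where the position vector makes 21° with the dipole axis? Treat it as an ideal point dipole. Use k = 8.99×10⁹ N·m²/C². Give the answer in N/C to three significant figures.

Dipole moment p = qd = (3.48×10⁻⁶ C)(0.00475 m) = 1.653×10⁻⁸ C·m.
At angle θ the dipole field magnitude is E = (kp/r³)·√(1 + 3cos²θ).
kp/r³ = (8.99×10⁹)(1.653×10⁻⁸) / (2.30)³ = 12.21 N/C.
√(1 + 3cos²21°) = √(1 + 3·0.8716) = √3.6147 ≈ 1.9012.
E ≈ 12.21 × 1.901 = 23.22 N/C.

E ≈ 23.2 N/C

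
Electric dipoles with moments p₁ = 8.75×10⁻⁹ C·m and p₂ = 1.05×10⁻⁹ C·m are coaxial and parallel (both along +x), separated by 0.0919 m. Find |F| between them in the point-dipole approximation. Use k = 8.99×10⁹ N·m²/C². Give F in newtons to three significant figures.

F ≈ 0.00695 N

On-axis field of dipole 1 at distance r: E = 2kp₁/r³. Force on dipole 2 is F = p₂·dE/dr (gradient along axis).
dE/dr = −6kp₁/r⁴, so |F| = 6kp₁p₂/r⁴ (attractive for aligned moments).
F = 6(8.99×10⁹)(8.75×10⁻⁹)(1.05×10⁻⁹)/(0.0919)⁴ = 0.006948 N.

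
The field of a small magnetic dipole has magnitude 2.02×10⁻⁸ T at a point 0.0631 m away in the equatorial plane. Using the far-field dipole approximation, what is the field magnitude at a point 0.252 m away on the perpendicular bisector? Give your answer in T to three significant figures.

Dipole fields scale as 1/r³ in the far field; the geometry is the same at both points.
B₂ = B₁ · (r₁/r₂)³ = 2.02×10⁻⁸ · (0.0631/0.252)³.
(r₁/r₂)³ = (0.2504)³ = 0.0157.
B₂ ≈ 3.171×10⁻¹⁰ T.

B ≈ 3.17×10⁻¹⁰ T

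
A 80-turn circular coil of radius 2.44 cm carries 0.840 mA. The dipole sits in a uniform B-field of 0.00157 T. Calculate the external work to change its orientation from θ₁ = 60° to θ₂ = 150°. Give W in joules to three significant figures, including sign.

W ≈ 2.70×10⁻⁷ J

m = NIA = NIπa² = 80·(8.40×10⁻⁴)·π·(0.0244)² = 1.257×10⁻⁴ A·m².
W_ext = ΔU = −mB cosθ₂ + mB cosθ₁ = mB(cosθ₁ − cosθ₂).
W = (1.257×10⁻⁴)(0.00157)·(cos60° − cos150°) = (1.973×10⁻⁷)·(+1.3660) = 2.696×10⁻⁷ J.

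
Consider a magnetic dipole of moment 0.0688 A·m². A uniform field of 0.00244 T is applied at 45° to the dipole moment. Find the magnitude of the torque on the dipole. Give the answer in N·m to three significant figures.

τ ≈ 1.19×10⁻⁴ N·m

Torque on a magnetic dipole: τ = mB sinθ.
τ = (0.0688)(0.00244)·sin45° = 1.187×10⁻⁴ N·m.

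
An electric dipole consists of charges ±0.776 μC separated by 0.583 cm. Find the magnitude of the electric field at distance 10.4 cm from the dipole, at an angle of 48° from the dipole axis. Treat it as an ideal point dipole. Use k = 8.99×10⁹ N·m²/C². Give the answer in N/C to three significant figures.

E ≈ 5.53×10⁴ N/C

Dipole moment p = qd = (7.76×10⁻⁷ C)(0.00583 m) = 4.524×10⁻⁹ C·m.
At angle θ the dipole field magnitude is E = (kp/r³)·√(1 + 3cos²θ).
kp/r³ = (8.99×10⁹)(4.524×10⁻⁹) / (0.104)³ = 3.616×10⁴ N/C.
√(1 + 3cos²48°) = √(1 + 3·0.4477) = √2.3432 ≈ 1.5308.
E ≈ 3.616×10⁴ × 1.531 = 5.535×10⁴ N/C.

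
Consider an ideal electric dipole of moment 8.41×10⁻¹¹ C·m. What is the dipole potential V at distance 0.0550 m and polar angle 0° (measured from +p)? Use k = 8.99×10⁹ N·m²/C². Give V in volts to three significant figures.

The dipole potential is V = kp cosθ / r².
V = (8.99×10⁹)(8.41×10⁻¹¹)·cos0° / (0.0550)² = 249.9 V.

V ≈ 250 V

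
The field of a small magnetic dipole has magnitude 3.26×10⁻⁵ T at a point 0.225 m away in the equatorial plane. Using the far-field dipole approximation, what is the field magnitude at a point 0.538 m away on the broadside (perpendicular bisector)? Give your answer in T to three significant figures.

Dipole fields scale as 1/r³ in the far field; the geometry is the same at both points.
B₂ = B₁ · (r₁/r₂)³ = 3.26×10⁻⁵ · (0.225/0.538)³.
(r₁/r₂)³ = (0.4182)³ = 0.07315.
B₂ ≈ 2.385×10⁻⁶ T.

B ≈ 2.38×10⁻⁶ T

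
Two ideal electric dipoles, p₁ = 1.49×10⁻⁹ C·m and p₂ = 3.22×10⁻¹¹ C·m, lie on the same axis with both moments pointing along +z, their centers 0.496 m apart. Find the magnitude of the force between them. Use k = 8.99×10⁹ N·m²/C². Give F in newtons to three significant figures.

On-axis field of dipole 1 at distance r: E = 2kp₁/r³. Force on dipole 2 is F = p₂·dE/dr (gradient along axis).
dE/dr = −6kp₁/r⁴, so |F| = 6kp₁p₂/r⁴ (attractive for aligned moments).
F = 6(8.99×10⁹)(1.49×10⁻⁹)(3.22×10⁻¹¹)/(0.496)⁴ = 4.276×10⁻⁸ N.

F ≈ 4.28×10⁻⁸ N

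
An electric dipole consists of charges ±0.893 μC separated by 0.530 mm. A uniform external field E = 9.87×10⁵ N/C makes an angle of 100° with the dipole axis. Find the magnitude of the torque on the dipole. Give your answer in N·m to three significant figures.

τ ≈ 4.60×10⁻⁴ N·m

Dipole moment p = qd = (8.93×10⁻⁷ C)(5.30×10⁻⁴ m) = 4.733×10⁻¹⁰ C·m.
Torque on an electric dipole: τ = pE sinθ.
τ = (4.733×10⁻¹⁰)(9.87×10⁵)·sin100° = 4.601×10⁻⁴ N·m.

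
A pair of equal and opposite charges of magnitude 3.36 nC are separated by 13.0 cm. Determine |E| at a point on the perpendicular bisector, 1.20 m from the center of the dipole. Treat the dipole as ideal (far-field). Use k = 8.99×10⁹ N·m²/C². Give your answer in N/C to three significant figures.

E ≈ 2.27 N/C

Dipole moment p = qd = (3.36×10⁻⁹ C)(0.130 m) = 4.368×10⁻¹⁰ C·m.
On the perpendicular bisector E = kp/r³ (half the axial value at the same distance).
E = (8.99×10⁹)(4.368×10⁻¹⁰) / (1.20)³ = 2.272 N/C.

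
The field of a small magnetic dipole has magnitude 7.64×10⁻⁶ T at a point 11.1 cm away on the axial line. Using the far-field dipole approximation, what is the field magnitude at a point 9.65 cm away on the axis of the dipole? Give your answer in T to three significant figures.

Dipole fields scale as 1/r³ in the far field; the geometry is the same at both points.
B₂ = B₁ · (r₁/r₂)³ = 7.64×10⁻⁶ · (11.1/9.65)³.
(r₁/r₂)³ = (1.15)³ = 1.522.
B₂ ≈ 1.163×10⁻⁵ T.

B ≈ 1.16×10⁻⁵ T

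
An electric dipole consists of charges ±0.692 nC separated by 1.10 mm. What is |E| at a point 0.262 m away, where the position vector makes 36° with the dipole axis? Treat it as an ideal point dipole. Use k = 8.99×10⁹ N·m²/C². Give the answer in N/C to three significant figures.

Dipole moment p = qd = (6.92×10⁻¹⁰ C)(0.00110 m) = 7.612×10⁻¹³ C·m.
At angle θ the dipole field magnitude is E = (kp/r³)·√(1 + 3cos²θ).
kp/r³ = (8.99×10⁹)(7.612×10⁻¹³) / (0.262)³ = 0.3805 N/C.
√(1 + 3cos²36°) = √(1 + 3·0.6545) = √2.9635 ≈ 1.7215.
E ≈ 0.3805 × 1.721 = 0.6550 N/C.

E ≈ 0.655 N/C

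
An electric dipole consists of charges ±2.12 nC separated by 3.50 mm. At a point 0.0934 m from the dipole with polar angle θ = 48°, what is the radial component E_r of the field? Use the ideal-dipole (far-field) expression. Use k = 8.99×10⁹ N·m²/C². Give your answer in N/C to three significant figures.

E_r ≈ 110 N/C

Dipole moment p = qd = (2.12×10⁻⁹ C)(0.00350 m) = 7.42×10⁻¹² C·m.
For a dipole, E_r = (2kp cosθ)/r³.
kp/r³ = (8.99×10⁹)(7.42×10⁻¹²)/(0.0934)³ = 81.87 N/C.
E_r = 2·81.87·cos48° = 109.6 N/C.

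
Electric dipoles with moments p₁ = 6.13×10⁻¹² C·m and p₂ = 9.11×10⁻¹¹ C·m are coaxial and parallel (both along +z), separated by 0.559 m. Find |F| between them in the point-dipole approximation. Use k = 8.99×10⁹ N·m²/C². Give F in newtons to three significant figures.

F ≈ 3.08×10⁻¹⁰ N

On-axis field of dipole 1 at distance r: E = 2kp₁/r³. Force on dipole 2 is F = p₂·dE/dr (gradient along axis).
dE/dr = −6kp₁/r⁴, so |F| = 6kp₁p₂/r⁴ (attractive for aligned moments).
F = 6(8.99×10⁹)(6.13×10⁻¹²)(9.11×10⁻¹¹)/(0.559)⁴ = 3.085×10⁻¹⁰ N.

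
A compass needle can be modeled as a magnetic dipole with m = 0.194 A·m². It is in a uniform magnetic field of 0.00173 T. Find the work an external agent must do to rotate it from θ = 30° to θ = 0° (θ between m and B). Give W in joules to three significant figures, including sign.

W_ext = ΔU = −mB cosθ₂ + mB cosθ₁ = mB(cosθ₁ − cosθ₂).
W = (0.194)(0.00173)·(cos30° − cos0°) = (3.356×10⁻⁴)·(-0.1340) = -4.496×10⁻⁵ J.

W ≈ -4.50×10⁻⁵ J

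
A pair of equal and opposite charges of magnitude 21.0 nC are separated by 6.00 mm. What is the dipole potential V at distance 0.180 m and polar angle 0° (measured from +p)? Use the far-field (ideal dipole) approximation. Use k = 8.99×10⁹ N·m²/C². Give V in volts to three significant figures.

V ≈ 35.0 V

Dipole moment p = qd = (2.10×10⁻⁸ C)(0.00600 m) = 1.26×10⁻¹⁰ C·m.
The dipole potential is V = kp cosθ / r².
V = (8.99×10⁹)(1.26×10⁻¹⁰)·cos0° / (0.180)² = 34.96 V.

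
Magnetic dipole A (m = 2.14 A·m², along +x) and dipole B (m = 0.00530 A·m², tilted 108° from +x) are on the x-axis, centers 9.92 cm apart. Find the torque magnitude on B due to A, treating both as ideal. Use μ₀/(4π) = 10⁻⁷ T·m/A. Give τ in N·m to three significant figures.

Dipole B is on the axis of dipole A, so B₁ there is axial: B₁ = (μ₀/4π)·2m₁/r³ along +x.
B₁ = 2(10⁻⁷)(2.14)/(0.0992)³ = 4.384×10⁻⁴ T.
τ = m₂ B₁ sinθ.
τ = (0.00530)(4.384×10⁻⁴)·sin108° = 2.210×10⁻⁶ N·m.

τ ≈ 2.21×10⁻⁶ N·m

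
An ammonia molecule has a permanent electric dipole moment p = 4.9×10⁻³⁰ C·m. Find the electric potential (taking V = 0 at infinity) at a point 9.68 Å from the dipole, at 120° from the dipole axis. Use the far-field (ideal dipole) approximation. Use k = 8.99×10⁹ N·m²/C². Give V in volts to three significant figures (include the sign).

The dipole potential is V = kp cosθ / r².
V = (8.99×10⁹)(4.90×10⁻³⁰)·cos120° / (9.68×10⁻¹⁰)² = -0.02351 V.

V ≈ -0.0235 V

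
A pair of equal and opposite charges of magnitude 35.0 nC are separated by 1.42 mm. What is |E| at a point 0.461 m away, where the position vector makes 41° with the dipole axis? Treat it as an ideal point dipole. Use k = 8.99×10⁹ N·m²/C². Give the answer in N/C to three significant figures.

E ≈ 7.51 N/C

Dipole moment p = qd = (3.50×10⁻⁸ C)(0.00142 m) = 4.97×10⁻¹¹ C·m.
At angle θ the dipole field magnitude is E = (kp/r³)·√(1 + 3cos²θ).
kp/r³ = (8.99×10⁹)(4.97×10⁻¹¹) / (0.461)³ = 4.561 N/C.
√(1 + 3cos²41°) = √(1 + 3·0.5696) = √2.7088 ≈ 1.6458.
E ≈ 4.561 × 1.646 = 7.506 N/C.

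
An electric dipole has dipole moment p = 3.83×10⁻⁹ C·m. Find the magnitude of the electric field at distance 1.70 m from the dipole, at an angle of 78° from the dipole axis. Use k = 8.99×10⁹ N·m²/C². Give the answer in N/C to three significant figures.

E ≈ 7.45 N/C

At angle θ the dipole field magnitude is E = (kp/r³)·√(1 + 3cos²θ).
kp/r³ = (8.99×10⁹)(3.83×10⁻⁹) / (1.70)³ = 7.008 N/C.
√(1 + 3cos²78°) = √(1 + 3·0.0432) = √1.1297 ≈ 1.0629.
E ≈ 7.008 × 1.063 = 7.449 N/C.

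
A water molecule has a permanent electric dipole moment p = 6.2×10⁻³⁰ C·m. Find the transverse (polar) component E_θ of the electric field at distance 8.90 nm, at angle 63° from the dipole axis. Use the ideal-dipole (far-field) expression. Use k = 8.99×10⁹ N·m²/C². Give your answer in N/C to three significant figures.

For a dipole, E_θ = (kp sinθ)/r³.
kp/r³ = (8.99×10⁹)(6.20×10⁻³⁰)/(8.90×10⁻⁹)³ = 7.906×10⁴ N/C.
E_θ = 7.906×10⁴·sin63° = 7.045×10⁴ N/C.

E_θ ≈ 7.04×10⁴ N/C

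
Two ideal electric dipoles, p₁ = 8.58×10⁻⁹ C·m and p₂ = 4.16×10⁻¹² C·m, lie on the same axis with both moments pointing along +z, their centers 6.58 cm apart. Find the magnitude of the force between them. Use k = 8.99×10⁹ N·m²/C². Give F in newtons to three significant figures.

F ≈ 1.03×10⁻⁴ N

On-axis field of dipole 1 at distance r: E = 2kp₁/r³. Force on dipole 2 is F = p₂·dE/dr (gradient along axis).
dE/dr = −6kp₁/r⁴, so |F| = 6kp₁p₂/r⁴ (attractive for aligned moments).
F = 6(8.99×10⁹)(8.58×10⁻⁹)(4.16×10⁻¹²)/(0.0658)⁴ = 1.027×10⁻⁴ N.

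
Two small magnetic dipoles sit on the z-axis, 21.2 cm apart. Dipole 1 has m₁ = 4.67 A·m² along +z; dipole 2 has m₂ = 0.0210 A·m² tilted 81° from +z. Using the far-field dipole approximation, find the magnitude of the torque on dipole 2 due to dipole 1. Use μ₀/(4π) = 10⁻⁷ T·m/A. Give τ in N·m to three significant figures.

Dipole B is on the axis of dipole A, so B₁ there is axial: B₁ = (μ₀/4π)·2m₁/r³ along +z.
B₁ = 2(10⁻⁷)(4.67)/(0.212)³ = 9.803×10⁻⁵ T.
τ = m₂ B₁ sinθ.
τ = (0.0210)(9.803×10⁻⁵)·sin81° = 2.033×10⁻⁶ N·m.

τ ≈ 2.03×10⁻⁶ N·m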